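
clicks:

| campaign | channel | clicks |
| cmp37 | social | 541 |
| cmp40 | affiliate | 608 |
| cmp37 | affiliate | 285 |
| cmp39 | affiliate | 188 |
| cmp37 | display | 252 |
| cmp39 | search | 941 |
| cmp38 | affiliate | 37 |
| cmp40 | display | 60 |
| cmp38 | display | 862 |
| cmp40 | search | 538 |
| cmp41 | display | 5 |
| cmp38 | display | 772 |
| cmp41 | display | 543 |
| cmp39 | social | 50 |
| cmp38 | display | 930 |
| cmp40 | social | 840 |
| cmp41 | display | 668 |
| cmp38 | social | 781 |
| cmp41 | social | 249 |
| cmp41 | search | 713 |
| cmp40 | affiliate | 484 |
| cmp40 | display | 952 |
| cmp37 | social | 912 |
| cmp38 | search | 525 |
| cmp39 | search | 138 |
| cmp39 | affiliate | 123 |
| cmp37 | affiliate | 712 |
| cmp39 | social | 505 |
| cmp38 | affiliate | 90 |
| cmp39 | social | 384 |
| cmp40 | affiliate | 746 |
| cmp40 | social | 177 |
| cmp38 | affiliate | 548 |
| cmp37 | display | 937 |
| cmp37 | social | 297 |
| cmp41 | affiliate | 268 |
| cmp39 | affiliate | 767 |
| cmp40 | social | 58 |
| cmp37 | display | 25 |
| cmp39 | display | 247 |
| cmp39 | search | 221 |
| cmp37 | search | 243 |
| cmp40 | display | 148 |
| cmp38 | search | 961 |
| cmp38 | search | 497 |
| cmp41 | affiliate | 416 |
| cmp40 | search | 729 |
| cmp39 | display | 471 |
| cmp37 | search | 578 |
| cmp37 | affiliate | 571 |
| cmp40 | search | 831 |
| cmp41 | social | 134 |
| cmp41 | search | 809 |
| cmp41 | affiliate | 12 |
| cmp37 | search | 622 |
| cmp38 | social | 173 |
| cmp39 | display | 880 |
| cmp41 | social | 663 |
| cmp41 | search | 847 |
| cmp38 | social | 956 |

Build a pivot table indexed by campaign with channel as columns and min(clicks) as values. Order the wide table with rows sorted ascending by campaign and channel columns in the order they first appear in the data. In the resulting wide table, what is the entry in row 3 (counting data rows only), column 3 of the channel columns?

With rows sorted ascending by campaign, row 3 is campaign=cmp39. channel columns in first-appearance order: social, affiliate, display, search; column 3 is display.
Long rows with campaign=cmp39, channel=display: min(247, 471, 880) = 247.

247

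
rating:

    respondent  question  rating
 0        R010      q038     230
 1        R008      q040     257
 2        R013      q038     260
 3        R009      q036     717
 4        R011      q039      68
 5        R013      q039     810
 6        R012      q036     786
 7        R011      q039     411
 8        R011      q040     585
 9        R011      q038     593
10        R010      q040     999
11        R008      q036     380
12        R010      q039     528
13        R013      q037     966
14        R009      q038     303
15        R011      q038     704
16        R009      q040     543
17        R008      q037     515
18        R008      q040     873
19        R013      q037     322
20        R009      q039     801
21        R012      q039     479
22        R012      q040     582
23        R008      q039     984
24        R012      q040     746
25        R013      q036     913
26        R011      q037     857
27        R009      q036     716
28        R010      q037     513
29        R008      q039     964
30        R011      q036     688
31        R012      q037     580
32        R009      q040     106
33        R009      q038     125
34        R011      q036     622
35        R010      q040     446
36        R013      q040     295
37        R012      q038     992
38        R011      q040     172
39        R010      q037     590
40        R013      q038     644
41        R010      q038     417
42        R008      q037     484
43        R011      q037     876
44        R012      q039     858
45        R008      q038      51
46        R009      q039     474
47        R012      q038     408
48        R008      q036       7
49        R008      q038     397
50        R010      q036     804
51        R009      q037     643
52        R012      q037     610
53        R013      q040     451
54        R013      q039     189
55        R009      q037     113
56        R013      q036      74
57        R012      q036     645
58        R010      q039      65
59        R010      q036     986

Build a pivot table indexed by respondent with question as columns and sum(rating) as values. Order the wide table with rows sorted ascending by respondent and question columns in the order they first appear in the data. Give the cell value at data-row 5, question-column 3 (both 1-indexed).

With rows sorted ascending by respondent, row 5 is respondent=R012. question columns in first-appearance order: q038, q040, q036, q039, q037; column 3 is q036.
Long rows with respondent=R012, question=q036: 786 + 645 = 1431.

1431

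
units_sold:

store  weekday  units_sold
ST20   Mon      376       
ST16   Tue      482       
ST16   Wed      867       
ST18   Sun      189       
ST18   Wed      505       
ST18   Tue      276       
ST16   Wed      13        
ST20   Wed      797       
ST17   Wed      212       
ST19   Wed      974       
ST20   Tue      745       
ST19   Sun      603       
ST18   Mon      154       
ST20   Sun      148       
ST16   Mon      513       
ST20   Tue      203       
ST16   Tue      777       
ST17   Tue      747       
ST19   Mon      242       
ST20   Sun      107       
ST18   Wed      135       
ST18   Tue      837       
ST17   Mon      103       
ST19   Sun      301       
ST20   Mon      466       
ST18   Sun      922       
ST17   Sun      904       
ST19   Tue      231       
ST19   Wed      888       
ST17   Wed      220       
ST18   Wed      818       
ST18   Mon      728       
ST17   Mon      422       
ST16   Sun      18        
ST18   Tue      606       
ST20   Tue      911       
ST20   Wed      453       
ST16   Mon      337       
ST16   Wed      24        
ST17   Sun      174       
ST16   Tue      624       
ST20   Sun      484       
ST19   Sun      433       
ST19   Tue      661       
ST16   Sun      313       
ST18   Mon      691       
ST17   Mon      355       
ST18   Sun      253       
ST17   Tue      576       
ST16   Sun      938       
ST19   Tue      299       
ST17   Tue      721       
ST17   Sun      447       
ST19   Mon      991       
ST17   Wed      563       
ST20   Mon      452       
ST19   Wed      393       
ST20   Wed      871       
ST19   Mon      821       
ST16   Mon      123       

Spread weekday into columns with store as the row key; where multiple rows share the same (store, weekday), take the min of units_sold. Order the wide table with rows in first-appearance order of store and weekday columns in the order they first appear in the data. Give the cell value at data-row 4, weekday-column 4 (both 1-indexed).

174

With rows in first-appearance order of store, row 4 is store=ST17. weekday columns in first-appearance order: Mon, Tue, Wed, Sun; column 4 is Sun.
Long rows with store=ST17, weekday=Sun: min(904, 174, 447) = 174.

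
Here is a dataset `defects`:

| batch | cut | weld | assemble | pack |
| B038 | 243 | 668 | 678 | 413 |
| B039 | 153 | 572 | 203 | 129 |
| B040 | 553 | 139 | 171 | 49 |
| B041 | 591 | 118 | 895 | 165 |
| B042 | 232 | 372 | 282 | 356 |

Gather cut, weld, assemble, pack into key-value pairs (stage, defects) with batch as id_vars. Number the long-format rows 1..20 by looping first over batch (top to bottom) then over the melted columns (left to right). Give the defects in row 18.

20 rows total (5 × 4). Row 18: index ⌊(18-1)/4⌋ = 4 into batch → B042; (18-1) mod 4 = 1 into the melted columns → weld.
So row 18 is (B042, weld, 372); defects = 372.

372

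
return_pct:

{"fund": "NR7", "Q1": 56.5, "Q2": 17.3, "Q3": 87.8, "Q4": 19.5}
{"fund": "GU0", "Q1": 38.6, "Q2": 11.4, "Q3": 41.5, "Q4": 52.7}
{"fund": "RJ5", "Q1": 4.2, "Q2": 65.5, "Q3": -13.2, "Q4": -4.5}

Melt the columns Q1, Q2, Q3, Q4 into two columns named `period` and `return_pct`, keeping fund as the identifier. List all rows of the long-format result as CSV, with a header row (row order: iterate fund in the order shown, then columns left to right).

Each (fund, column) pair becomes one row: 3 × 4 = 12 rows.
For example, (NR7, Q1) → return_pct=56.5.

fund,period,return_pct
NR7,Q1,56.5
NR7,Q2,17.3
NR7,Q3,87.8
NR7,Q4,19.5
GU0,Q1,38.6
GU0,Q2,11.4
GU0,Q3,41.5
GU0,Q4,52.7
RJ5,Q1,4.2
RJ5,Q2,65.5
RJ5,Q3,-13.2
RJ5,Q4,-4.5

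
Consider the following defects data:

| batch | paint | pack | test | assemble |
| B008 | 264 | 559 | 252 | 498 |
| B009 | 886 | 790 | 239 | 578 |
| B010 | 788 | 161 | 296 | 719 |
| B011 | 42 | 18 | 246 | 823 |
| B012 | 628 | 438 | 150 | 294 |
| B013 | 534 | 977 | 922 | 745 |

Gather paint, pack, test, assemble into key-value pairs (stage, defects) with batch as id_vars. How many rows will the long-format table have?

6 batch values × 4 melted columns = 24 rows.

24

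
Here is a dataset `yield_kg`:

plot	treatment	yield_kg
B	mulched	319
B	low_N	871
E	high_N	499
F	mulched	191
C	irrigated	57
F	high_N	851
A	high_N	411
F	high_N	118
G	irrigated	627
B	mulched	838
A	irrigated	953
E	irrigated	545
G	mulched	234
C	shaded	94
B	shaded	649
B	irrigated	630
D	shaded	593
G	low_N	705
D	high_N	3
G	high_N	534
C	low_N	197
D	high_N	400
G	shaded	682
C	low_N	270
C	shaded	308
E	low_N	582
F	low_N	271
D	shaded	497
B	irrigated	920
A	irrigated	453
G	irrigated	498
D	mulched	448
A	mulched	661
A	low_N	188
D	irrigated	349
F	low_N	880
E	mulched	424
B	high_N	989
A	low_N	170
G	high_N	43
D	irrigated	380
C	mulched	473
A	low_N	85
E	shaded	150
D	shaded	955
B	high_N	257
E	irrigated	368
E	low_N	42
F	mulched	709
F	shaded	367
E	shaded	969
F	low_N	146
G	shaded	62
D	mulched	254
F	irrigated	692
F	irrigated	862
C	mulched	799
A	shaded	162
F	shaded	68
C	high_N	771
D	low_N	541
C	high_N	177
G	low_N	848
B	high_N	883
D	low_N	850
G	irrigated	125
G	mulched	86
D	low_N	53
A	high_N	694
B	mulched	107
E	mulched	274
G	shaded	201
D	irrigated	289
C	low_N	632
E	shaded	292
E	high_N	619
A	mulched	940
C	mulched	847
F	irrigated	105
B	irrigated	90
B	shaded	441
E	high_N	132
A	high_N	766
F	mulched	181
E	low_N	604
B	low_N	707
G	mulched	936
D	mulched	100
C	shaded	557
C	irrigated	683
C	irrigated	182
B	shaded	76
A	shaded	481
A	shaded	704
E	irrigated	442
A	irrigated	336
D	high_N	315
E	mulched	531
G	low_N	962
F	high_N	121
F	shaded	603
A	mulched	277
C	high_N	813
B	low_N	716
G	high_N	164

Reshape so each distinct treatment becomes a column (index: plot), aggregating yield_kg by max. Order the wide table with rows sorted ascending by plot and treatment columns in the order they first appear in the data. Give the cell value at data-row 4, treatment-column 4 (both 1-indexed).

380

With rows sorted ascending by plot, row 4 is plot=D. treatment columns in first-appearance order: mulched, low_N, high_N, irrigated, shaded; column 4 is irrigated.
Long rows with plot=D, treatment=irrigated: max(349, 380, 289) = 380.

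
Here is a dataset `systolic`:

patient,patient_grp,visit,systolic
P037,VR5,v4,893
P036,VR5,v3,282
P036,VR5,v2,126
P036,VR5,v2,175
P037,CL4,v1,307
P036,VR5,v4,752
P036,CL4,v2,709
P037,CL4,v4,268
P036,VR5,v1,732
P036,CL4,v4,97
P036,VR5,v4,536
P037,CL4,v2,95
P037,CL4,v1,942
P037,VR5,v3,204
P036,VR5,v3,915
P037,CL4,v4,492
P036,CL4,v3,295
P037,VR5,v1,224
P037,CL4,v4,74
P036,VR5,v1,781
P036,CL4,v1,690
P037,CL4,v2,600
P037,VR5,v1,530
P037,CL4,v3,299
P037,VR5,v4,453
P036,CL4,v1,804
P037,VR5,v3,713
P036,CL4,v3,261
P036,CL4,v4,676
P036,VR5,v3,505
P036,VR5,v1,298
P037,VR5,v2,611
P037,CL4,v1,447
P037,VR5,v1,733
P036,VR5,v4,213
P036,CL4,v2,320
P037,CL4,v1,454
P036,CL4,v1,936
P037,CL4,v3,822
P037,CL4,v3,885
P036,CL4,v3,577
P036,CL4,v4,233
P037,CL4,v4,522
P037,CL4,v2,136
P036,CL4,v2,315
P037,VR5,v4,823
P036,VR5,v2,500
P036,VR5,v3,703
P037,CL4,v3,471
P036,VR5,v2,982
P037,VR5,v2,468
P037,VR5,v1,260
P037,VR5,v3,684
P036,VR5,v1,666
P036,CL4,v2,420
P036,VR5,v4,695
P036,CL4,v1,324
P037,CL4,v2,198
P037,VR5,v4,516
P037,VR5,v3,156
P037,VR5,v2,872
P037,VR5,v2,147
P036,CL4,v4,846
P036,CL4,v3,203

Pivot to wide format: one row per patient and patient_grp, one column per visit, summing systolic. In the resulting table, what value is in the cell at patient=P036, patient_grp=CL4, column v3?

1336

Rows with patient=P036, patient_grp=CL4 and visit=v3: systolic values are 295, 261, 577, 203.
295 + 261 + 577 + 203 = 1336.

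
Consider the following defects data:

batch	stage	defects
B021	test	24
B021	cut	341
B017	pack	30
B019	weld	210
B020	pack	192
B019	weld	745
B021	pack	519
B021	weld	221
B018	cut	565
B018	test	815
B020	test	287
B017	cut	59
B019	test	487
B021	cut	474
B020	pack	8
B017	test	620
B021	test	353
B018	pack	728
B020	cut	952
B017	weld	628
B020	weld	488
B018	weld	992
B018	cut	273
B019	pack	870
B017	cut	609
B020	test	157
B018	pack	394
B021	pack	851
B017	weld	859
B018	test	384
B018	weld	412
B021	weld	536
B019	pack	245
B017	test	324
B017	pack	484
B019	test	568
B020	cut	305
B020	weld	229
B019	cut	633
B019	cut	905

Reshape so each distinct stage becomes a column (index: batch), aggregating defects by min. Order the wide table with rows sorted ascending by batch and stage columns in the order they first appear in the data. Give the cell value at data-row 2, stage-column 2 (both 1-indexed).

With rows sorted ascending by batch, row 2 is batch=B018. stage columns in first-appearance order: test, cut, pack, weld; column 2 is cut.
Long rows with batch=B018, stage=cut: min(565, 273) = 273.

273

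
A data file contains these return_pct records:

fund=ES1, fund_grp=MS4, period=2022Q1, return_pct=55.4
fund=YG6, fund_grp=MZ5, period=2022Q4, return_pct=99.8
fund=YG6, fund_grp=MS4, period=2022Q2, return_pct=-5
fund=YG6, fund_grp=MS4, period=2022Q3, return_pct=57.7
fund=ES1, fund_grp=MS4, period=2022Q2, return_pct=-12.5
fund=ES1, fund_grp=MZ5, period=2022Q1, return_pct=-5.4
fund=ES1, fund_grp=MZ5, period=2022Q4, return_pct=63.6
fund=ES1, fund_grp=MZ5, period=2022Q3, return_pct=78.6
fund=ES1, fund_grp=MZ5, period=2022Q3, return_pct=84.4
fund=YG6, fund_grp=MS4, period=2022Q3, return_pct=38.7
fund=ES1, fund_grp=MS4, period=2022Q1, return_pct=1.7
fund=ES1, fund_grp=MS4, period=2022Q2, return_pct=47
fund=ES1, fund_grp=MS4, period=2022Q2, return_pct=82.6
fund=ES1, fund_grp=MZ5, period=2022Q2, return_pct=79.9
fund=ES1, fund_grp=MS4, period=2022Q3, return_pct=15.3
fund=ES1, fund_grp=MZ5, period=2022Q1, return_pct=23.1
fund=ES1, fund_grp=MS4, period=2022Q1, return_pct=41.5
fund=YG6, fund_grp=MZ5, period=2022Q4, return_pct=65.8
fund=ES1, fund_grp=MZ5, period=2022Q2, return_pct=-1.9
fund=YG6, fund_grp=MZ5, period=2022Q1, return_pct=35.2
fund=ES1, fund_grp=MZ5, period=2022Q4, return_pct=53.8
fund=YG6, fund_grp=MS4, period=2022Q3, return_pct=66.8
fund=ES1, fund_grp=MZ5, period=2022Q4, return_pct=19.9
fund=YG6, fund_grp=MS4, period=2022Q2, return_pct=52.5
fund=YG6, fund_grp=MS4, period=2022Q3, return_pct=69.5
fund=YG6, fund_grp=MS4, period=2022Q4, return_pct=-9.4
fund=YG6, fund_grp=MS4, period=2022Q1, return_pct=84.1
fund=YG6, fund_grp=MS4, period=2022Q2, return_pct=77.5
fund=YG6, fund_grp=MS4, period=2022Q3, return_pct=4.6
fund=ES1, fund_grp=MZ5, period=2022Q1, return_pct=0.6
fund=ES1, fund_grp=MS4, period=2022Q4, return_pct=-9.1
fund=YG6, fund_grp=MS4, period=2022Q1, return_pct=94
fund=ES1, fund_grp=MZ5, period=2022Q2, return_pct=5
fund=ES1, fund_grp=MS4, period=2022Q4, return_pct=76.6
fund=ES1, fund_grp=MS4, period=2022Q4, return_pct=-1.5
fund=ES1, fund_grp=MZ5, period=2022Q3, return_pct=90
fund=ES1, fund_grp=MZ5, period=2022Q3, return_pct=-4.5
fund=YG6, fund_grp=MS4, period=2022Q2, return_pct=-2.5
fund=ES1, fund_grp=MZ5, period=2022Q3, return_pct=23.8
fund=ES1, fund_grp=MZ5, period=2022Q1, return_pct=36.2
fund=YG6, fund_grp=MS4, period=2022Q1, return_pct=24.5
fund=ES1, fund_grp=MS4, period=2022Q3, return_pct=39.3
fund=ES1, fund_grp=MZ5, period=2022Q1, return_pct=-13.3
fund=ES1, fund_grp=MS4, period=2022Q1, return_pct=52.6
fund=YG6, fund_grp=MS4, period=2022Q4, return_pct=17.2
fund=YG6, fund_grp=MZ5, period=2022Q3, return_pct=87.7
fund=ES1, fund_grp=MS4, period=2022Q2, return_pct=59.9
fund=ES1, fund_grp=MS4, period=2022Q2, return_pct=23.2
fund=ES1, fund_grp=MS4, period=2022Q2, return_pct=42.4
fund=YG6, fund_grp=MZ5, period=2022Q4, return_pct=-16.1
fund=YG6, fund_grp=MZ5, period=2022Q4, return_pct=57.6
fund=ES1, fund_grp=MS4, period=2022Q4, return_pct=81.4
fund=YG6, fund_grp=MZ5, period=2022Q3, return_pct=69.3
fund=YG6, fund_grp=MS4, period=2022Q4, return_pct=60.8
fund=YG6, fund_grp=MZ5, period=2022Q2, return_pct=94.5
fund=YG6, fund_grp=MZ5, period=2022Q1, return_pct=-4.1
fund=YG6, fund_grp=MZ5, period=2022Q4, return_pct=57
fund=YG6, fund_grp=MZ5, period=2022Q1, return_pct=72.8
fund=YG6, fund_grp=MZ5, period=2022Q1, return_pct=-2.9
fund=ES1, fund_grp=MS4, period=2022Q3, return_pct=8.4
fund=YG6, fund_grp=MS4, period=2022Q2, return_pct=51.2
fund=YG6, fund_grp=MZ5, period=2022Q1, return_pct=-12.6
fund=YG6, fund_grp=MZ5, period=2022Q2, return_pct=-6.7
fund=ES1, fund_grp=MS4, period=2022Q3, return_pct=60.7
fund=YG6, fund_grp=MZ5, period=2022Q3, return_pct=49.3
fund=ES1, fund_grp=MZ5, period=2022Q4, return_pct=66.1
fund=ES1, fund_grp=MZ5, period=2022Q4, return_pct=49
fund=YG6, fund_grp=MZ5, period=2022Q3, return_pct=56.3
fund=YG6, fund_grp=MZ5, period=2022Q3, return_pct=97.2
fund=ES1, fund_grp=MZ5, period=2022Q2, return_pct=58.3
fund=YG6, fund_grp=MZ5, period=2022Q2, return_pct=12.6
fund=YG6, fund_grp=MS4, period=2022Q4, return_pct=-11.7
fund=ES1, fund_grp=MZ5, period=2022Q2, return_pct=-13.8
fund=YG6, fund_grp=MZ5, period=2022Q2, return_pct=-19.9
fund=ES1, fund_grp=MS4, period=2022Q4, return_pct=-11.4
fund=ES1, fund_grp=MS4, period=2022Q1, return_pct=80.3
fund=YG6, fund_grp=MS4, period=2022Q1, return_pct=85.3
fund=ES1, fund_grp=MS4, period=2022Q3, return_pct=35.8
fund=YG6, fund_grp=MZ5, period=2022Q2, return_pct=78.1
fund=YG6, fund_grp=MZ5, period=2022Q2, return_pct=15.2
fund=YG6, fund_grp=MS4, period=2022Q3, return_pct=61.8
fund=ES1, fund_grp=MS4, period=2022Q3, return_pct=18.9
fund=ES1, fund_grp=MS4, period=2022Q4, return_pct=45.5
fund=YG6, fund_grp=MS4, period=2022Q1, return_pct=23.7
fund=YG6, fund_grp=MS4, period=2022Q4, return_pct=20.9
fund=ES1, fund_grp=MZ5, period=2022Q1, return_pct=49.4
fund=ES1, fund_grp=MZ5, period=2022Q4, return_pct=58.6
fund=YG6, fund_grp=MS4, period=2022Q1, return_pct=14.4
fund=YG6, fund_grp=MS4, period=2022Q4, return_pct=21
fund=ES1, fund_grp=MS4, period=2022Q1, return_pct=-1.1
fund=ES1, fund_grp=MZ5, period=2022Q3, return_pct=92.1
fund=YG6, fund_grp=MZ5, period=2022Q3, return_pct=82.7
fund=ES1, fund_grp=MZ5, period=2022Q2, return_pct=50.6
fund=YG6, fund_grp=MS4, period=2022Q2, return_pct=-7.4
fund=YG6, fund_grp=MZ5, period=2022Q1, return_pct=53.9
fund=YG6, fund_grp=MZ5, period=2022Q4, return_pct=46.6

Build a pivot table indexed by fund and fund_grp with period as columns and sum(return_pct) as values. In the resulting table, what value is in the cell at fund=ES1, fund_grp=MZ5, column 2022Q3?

Rows with fund=ES1, fund_grp=MZ5 and period=2022Q3: return_pct values are 78.6, 84.4, 90, -4.5, 23.8, 92.1.
78.6 + 84.4 + 90 + -4.5 + 23.8 + 92.1 = 364.4.

364.4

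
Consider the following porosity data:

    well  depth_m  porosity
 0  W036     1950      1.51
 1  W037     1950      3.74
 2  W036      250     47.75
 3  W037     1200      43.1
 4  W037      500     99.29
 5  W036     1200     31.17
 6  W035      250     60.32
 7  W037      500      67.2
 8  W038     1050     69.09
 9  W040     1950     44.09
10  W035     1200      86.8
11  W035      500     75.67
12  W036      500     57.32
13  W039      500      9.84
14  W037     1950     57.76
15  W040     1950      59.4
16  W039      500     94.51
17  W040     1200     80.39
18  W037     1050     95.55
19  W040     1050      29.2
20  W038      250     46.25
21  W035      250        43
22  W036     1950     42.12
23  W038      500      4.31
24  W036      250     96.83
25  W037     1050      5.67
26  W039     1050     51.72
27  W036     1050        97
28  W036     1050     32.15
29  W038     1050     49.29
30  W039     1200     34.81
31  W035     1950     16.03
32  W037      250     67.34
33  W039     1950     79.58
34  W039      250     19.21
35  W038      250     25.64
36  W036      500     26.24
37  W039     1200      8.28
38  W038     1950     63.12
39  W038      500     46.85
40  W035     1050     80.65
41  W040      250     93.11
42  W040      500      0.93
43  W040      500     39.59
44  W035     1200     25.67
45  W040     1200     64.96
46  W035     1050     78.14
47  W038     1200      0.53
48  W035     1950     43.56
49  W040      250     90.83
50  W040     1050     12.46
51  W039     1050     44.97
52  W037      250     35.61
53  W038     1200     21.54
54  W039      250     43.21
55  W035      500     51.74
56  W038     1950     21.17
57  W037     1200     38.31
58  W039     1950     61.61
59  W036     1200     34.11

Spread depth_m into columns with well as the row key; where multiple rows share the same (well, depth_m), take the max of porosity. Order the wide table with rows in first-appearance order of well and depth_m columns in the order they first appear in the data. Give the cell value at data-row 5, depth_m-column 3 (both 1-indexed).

With rows in first-appearance order of well, row 5 is well=W040. depth_m columns in first-appearance order: 1950, 250, 1200, 500, 1050; column 3 is 1200.
Long rows with well=W040, depth_m=1200: max(80.39, 64.96) = 80.39.

80.39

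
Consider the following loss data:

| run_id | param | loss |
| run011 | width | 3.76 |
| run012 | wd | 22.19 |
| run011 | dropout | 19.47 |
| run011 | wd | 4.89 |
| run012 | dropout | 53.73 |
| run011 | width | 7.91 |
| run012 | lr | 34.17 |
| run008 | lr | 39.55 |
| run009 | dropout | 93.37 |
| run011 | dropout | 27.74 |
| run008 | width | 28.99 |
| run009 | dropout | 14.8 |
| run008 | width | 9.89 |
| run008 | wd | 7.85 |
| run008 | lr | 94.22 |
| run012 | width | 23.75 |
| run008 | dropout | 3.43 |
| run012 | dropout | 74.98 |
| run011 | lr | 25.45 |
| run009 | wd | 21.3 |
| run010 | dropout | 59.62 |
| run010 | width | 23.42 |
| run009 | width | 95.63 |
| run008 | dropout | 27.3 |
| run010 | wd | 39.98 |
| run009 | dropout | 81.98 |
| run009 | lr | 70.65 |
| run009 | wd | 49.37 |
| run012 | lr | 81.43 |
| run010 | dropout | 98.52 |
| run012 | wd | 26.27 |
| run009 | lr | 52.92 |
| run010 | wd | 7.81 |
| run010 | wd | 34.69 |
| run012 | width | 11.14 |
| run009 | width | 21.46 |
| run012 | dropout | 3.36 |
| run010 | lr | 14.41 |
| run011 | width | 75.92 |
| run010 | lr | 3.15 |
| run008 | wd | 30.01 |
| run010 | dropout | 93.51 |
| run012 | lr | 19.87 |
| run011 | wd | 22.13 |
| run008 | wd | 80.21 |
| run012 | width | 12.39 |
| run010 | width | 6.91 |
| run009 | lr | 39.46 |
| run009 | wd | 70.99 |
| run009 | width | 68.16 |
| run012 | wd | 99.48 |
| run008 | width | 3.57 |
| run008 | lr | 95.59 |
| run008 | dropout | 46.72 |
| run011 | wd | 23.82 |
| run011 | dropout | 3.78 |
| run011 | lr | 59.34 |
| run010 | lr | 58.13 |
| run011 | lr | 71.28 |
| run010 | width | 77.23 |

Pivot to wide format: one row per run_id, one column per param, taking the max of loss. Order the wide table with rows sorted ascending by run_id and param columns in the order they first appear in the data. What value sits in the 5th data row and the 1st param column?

23.75

With rows sorted ascending by run_id, row 5 is run_id=run012. param columns in first-appearance order: width, wd, dropout, lr; column 1 is width.
Long rows with run_id=run012, param=width: max(23.75, 11.14, 12.39) = 23.75.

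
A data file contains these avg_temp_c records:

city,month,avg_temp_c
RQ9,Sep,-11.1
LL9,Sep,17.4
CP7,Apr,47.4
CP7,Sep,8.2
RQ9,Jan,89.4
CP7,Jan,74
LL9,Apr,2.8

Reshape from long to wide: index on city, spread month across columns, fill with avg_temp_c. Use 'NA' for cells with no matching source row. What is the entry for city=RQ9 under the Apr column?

NA

No long-format row has city=RQ9 and month=Apr, so the cell is NA.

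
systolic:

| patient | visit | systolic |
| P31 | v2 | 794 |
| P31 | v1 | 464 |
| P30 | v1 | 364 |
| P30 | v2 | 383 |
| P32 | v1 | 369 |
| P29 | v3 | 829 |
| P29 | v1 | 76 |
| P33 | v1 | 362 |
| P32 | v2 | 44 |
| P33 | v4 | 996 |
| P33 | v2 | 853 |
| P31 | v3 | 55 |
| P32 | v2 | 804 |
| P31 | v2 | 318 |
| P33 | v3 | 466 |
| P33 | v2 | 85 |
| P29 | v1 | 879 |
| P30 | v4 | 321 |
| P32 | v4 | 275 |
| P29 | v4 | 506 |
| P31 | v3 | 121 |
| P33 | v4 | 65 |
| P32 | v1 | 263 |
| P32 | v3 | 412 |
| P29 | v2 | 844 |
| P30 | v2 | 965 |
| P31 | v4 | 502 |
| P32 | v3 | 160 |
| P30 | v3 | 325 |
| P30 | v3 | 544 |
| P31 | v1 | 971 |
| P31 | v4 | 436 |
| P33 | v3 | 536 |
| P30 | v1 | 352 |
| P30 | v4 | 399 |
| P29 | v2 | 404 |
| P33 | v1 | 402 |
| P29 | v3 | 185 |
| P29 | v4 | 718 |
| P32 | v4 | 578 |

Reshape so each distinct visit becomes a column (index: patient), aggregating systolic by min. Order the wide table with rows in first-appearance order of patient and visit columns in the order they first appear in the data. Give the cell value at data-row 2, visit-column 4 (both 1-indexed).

With rows in first-appearance order of patient, row 2 is patient=P30. visit columns in first-appearance order: v2, v1, v3, v4; column 4 is v4.
Long rows with patient=P30, visit=v4: min(321, 399) = 321.

321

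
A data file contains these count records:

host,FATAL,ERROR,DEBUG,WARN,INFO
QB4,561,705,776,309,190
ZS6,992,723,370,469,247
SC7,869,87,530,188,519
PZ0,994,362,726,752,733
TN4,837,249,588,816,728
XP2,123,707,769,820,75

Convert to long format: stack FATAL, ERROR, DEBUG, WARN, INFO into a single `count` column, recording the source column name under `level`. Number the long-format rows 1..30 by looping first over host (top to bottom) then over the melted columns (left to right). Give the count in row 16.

30 rows total (6 × 5). Row 16: index ⌊(16-1)/5⌋ = 3 into host → PZ0; (16-1) mod 5 = 0 into the melted columns → FATAL.
So row 16 is (PZ0, FATAL, 994); count = 994.

994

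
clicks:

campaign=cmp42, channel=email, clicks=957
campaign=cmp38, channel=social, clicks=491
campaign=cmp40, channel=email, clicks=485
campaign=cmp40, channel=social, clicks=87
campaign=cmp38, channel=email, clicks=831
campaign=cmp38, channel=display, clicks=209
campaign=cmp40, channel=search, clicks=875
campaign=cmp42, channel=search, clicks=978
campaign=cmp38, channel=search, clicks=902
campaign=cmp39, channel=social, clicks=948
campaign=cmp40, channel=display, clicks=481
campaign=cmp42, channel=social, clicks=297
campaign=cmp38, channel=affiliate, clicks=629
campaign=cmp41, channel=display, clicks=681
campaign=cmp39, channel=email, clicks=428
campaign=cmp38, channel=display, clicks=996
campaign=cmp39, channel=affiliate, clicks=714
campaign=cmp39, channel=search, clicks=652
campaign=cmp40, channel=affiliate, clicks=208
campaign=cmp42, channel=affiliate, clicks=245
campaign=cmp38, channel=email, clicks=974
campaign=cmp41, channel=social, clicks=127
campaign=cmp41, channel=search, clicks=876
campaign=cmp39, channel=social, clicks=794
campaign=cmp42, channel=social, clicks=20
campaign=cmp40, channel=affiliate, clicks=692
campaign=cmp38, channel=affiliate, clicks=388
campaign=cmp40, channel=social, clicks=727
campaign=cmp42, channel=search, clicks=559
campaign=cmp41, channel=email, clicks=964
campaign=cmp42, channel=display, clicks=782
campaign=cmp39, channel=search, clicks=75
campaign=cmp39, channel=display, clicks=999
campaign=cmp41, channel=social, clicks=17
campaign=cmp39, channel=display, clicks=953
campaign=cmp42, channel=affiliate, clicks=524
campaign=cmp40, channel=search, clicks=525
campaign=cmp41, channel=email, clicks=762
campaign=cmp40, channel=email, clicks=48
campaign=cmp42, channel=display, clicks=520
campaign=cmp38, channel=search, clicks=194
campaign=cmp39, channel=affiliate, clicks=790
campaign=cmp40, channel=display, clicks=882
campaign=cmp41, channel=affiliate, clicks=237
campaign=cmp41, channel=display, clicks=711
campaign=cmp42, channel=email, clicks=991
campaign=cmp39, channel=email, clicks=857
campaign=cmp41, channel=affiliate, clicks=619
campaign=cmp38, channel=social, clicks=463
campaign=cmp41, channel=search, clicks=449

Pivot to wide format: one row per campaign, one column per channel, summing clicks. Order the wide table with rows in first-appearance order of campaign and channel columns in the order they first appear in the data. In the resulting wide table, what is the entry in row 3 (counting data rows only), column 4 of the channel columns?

With rows in first-appearance order of campaign, row 3 is campaign=cmp40. channel columns in first-appearance order: email, social, display, search, affiliate; column 4 is search.
Long rows with campaign=cmp40, channel=search: 875 + 525 = 1400.

1400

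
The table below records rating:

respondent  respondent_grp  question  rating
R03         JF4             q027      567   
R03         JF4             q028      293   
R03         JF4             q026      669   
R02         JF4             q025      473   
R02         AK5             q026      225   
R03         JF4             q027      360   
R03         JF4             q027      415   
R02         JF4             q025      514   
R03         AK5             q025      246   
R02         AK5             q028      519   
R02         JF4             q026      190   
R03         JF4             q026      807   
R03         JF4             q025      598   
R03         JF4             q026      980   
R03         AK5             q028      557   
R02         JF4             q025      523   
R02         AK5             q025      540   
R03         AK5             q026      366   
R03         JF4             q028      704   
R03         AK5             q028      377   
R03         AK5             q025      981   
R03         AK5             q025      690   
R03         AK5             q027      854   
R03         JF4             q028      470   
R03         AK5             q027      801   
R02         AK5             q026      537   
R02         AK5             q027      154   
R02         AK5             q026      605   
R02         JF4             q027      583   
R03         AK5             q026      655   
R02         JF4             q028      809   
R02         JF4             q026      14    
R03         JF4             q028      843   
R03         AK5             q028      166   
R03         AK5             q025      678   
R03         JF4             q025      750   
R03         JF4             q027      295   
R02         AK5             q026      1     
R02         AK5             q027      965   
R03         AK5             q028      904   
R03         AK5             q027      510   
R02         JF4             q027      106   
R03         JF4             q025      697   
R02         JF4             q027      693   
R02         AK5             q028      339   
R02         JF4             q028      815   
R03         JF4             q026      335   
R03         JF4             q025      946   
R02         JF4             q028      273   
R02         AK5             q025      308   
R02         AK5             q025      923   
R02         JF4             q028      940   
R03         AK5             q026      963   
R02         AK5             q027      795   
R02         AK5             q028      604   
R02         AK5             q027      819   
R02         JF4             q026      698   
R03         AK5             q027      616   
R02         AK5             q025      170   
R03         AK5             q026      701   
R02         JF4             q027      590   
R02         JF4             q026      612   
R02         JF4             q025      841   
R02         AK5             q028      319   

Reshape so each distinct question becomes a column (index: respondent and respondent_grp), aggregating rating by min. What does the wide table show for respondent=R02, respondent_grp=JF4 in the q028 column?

273

Rows with respondent=R02, respondent_grp=JF4 and question=q028: rating values are 809, 815, 273, 940.
min(809, 815, 273, 940) = 273.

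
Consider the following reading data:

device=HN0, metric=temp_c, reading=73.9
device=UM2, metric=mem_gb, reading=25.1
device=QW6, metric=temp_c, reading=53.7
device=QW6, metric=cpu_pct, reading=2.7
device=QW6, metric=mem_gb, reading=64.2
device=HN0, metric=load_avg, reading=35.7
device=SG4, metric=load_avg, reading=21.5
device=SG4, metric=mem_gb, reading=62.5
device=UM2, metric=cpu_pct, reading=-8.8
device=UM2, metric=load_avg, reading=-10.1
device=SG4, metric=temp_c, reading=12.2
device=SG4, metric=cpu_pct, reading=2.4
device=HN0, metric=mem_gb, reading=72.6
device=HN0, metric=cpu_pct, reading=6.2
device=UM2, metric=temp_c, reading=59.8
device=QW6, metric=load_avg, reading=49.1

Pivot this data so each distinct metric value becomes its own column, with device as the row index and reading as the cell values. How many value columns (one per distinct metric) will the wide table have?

4

4 distinct metric values: temp_c, mem_gb, cpu_pct, load_avg.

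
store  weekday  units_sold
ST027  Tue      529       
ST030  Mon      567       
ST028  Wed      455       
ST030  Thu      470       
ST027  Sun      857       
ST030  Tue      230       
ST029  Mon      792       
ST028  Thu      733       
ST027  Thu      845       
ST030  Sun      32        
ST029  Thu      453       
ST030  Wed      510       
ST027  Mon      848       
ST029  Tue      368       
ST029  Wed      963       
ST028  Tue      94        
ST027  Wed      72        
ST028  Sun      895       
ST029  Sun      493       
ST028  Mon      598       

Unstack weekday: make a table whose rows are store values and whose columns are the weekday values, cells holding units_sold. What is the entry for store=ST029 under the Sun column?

493

Wide layout: rows indexed by store, columns are the 5 distinct weekday values (Tue, Mon, Wed, Thu, Sun).
Cell (store=ST029, weekday=Sun) draws from the long row where store=ST029 and weekday=Sun, which has units_sold=493.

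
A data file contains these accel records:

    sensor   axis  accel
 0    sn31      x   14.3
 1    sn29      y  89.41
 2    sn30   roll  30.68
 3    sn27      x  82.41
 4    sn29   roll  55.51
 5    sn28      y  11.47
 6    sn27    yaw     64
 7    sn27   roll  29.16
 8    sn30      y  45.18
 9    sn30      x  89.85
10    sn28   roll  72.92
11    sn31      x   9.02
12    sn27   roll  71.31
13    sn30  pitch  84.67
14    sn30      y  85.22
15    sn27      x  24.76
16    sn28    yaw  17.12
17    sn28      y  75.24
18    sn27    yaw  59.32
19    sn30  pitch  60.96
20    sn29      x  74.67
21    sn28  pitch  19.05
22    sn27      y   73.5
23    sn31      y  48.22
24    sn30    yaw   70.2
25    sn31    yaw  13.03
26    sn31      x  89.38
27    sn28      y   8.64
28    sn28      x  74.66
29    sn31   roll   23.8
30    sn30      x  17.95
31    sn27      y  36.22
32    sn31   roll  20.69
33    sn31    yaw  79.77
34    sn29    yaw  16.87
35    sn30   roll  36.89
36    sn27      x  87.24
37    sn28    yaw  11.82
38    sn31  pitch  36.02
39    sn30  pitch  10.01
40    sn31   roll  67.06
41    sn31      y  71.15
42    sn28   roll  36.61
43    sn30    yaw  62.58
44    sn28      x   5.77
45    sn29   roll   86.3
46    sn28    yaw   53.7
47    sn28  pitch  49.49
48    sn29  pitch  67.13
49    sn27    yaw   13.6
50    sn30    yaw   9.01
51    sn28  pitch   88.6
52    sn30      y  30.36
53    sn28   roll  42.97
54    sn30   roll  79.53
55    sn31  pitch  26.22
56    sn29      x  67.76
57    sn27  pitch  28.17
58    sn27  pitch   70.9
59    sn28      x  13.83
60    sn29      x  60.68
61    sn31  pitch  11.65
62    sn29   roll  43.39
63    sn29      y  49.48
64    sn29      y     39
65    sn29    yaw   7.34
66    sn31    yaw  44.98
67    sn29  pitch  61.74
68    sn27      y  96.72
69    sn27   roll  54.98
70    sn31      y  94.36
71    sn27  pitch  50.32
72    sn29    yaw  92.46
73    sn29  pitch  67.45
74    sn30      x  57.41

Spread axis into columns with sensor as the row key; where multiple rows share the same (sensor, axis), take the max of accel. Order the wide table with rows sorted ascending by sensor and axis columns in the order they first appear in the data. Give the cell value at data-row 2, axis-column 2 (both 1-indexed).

75.24

With rows sorted ascending by sensor, row 2 is sensor=sn28. axis columns in first-appearance order: x, y, roll, yaw, pitch; column 2 is y.
Long rows with sensor=sn28, axis=y: max(11.47, 75.24, 8.64) = 75.24.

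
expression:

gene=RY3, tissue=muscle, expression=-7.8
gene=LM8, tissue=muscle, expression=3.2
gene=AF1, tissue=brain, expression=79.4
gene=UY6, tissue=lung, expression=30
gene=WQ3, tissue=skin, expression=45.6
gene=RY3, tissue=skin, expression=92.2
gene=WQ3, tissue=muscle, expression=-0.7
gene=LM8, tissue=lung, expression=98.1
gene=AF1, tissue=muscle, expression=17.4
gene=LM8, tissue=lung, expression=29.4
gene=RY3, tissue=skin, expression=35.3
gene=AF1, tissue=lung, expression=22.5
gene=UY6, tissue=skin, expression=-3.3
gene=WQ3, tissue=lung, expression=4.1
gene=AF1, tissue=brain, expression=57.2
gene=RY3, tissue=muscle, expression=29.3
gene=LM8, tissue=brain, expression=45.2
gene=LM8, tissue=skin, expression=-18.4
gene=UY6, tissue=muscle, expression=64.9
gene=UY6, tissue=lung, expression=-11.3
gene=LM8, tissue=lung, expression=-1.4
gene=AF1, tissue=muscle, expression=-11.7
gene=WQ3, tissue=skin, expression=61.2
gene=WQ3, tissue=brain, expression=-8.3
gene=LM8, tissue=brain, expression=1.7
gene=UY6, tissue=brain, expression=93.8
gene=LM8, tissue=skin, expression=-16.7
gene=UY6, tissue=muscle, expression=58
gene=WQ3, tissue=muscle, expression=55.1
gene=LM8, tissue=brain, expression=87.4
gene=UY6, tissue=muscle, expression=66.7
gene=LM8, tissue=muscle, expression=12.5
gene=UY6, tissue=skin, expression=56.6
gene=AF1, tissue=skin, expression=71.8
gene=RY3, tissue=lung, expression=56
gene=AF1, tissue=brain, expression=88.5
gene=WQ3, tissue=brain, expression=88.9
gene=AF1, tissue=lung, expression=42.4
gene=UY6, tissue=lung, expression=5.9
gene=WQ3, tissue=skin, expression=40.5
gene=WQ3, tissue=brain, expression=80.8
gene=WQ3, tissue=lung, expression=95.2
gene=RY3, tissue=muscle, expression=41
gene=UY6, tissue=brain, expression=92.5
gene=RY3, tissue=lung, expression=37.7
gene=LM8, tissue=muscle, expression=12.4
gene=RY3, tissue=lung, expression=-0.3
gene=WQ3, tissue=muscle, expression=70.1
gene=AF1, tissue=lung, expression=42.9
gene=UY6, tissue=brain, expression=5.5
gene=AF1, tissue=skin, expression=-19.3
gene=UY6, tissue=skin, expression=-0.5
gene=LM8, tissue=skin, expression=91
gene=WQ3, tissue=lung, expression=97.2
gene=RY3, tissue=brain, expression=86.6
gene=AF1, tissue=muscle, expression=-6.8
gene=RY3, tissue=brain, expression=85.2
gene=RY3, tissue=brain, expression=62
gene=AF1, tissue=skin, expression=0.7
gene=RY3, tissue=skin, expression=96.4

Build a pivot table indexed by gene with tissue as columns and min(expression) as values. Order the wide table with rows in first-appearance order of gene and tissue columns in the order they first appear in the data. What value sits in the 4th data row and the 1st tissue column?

58

With rows in first-appearance order of gene, row 4 is gene=UY6. tissue columns in first-appearance order: muscle, brain, lung, skin; column 1 is muscle.
Long rows with gene=UY6, tissue=muscle: min(64.9, 58, 66.7) = 58.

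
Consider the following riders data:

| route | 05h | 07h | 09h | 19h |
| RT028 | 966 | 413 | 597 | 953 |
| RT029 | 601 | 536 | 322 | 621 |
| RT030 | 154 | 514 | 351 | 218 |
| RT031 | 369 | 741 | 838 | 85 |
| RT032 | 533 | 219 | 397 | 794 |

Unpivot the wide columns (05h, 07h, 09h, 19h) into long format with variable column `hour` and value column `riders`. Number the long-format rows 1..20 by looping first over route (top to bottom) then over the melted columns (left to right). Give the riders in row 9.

154

20 rows total (5 × 4). Row 9: index ⌊(9-1)/4⌋ = 2 into route → RT030; (9-1) mod 4 = 0 into the melted columns → 05h.
So row 9 is (RT030, 05h, 154); riders = 154.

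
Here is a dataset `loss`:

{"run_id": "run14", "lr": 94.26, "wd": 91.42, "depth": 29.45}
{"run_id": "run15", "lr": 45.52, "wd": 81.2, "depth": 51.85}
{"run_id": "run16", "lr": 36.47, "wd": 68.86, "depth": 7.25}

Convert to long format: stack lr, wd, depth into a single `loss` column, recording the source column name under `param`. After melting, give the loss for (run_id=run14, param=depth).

29.45

Unpivoting turns each (run_id, wide-column) pair into one long row.
The wide cell at row run14, column depth holds 29.45, so the long row (run14, depth) has loss=29.45.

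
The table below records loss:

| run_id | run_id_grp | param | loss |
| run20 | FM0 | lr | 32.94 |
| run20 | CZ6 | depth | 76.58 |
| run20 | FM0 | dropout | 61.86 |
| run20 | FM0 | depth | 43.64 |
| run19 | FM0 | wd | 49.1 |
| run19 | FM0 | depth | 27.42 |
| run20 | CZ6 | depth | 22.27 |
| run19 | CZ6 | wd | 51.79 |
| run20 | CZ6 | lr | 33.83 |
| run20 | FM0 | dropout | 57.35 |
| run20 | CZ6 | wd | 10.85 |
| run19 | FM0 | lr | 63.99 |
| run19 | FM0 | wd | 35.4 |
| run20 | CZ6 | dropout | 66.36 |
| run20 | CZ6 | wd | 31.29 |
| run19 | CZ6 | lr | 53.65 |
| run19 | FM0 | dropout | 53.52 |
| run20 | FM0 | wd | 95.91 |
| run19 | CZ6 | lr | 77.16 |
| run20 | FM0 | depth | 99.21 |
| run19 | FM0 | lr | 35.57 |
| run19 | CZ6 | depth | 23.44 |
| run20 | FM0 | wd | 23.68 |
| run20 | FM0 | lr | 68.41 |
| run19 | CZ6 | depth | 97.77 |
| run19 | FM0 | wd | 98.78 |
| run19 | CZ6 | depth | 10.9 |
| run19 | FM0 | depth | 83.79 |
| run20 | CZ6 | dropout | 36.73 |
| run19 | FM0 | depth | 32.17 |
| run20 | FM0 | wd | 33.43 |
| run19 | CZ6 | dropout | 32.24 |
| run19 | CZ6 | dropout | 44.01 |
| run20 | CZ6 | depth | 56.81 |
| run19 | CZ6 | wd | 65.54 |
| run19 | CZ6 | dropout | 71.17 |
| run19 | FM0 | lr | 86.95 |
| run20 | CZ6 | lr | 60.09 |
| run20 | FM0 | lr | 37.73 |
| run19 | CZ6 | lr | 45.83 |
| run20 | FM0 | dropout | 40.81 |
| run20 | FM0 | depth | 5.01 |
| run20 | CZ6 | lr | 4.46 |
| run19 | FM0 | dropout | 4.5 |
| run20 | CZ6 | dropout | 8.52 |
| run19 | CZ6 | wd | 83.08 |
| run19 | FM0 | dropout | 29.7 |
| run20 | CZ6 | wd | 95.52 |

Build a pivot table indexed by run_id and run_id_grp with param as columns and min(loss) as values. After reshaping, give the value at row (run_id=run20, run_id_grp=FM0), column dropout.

Rows with run_id=run20, run_id_grp=FM0 and param=dropout: loss values are 61.86, 57.35, 40.81.
min(61.86, 57.35, 40.81) = 40.81.

40.81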